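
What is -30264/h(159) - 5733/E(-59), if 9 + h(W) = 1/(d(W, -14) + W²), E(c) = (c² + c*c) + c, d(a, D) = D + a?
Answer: 45388842559/13501147 ≈ 3361.9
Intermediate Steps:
E(c) = c + 2*c² (E(c) = (c² + c²) + c = 2*c² + c = c + 2*c²)
h(W) = -9 + 1/(-14 + W + W²) (h(W) = -9 + 1/((-14 + W) + W²) = -9 + 1/(-14 + W + W²))
-30264/h(159) - 5733/E(-59) = -30264*(-14 + 159 + 159²)/(127 - 9*159 - 9*159²) - 5733*(-1/(59*(1 + 2*(-59)))) = -30264*(-14 + 159 + 25281)/(127 - 1431 - 9*25281) - 5733*(-1/(59*(1 - 118))) = -30264*25426/(127 - 1431 - 227529) - 5733/((-59*(-117))) = -30264/((1/25426)*(-228833)) - 5733/6903 = -30264/(-228833/25426) - 5733*1/6903 = -30264*(-25426/228833) - 49/59 = 769492464/228833 - 49/59 = 45388842559/13501147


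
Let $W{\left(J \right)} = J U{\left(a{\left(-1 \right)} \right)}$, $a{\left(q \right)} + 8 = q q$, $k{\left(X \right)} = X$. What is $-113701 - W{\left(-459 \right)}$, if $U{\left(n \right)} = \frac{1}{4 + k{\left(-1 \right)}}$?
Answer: $-113548$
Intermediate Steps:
$a{\left(q \right)} = -8 + q^{2}$ ($a{\left(q \right)} = -8 + q q = -8 + q^{2}$)
$U{\left(n \right)} = \frac{1}{3}$ ($U{\left(n \right)} = \frac{1}{4 - 1} = \frac{1}{3}$)
$W{\left(J \right)} = \frac{J}{3}$ ($W{\left(J \right)} = J \frac{1}{3} = \frac{J}{3}$)
$-113701 - W{\left(-459 \right)} = -113701 - \frac{1}{3} \left(-459\right) = -113701 - -153 = -113701 + 153 = -113548$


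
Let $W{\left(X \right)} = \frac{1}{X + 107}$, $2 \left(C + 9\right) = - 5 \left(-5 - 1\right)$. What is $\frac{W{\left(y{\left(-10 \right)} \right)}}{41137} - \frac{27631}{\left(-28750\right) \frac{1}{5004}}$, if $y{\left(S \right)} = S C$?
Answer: $\frac{133663978242893}{27793185625} \approx 4809.2$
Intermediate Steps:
$C = 6$ ($C = -9 + \frac{\left(-5\right) \left(-5 - 1\right)}{2} = -9 + \frac{\left(-5\right) \left(-6\right)}{2} = -9 + \frac{1}{2} \cdot 30 = -9 + 15 = 6$)
$y{\left(S \right)} = 6 S$ ($y{\left(S \right)} = S 6 = 6 S$)
$W{\left(X \right)} = \frac{1}{107 + X}$
$\frac{W{\left(y{\left(-10 \right)} \right)}}{41137} - \frac{27631}{\left(-28750\right) \frac{1}{5004}} = \frac{1}{\left(107 + 6 \left(-10\right)\right) 41137} - \frac{27631}{\left(-28750\right) \frac{1}{5004}} = \frac{1}{107 - 60} \cdot \frac{1}{41137} - \frac{27631}{\left(-28750\right) \frac{1}{5004}} = \frac{1}{47} \cdot \frac{1}{41137} - \frac{27631}{- \frac{14375}{2502}} = \frac{1}{47} \cdot \frac{1}{41137} - - \frac{69132762}{14375} = \frac{1}{1933439} + \frac{69132762}{14375} = \frac{133663978242893}{27793185625}$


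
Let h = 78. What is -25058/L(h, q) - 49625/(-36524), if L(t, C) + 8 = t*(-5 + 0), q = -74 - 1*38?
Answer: 1177543/18308 ≈ 64.318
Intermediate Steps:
q = -112 (q = -74 - 38 = -112)
L(t, C) = -8 - 5*t (L(t, C) = -8 + t*(-5 + 0) = -8 + t*(-5) = -8 - 5*t)
-25058/L(h, q) - 49625/(-36524) = -25058/(-8 - 5*78) - 49625/(-36524) = -25058/(-8 - 390) - 49625*(-1/36524) = -25058/(-398) + 125/92 = -25058*(-1/398) + 125/92 = 12529/199 + 125/92 = 1177543/18308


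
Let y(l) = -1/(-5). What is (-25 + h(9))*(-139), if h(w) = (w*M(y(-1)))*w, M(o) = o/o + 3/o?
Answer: -176669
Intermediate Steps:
y(l) = ⅕ (y(l) = -1*(-⅕) = ⅕)
M(o) = 1 + 3/o
h(w) = 16*w² (h(w) = (w*((3 + ⅕)/(⅕)))*w = (w*(5*(16/5)))*w = (w*16)*w = (16*w)*w = 16*w²)
(-25 + h(9))*(-139) = (-25 + 16*9²)*(-139) = (-25 + 16*81)*(-139) = (-25 + 1296)*(-139) = 1271*(-139) = -176669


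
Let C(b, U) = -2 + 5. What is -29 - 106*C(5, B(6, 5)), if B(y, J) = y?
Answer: -347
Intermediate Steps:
C(b, U) = 3
-29 - 106*C(5, B(6, 5)) = -29 - 106*3 = -29 - 318 = -347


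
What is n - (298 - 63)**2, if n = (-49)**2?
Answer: -52824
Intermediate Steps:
n = 2401
n - (298 - 63)**2 = 2401 - (298 - 63)**2 = 2401 - 1*235**2 = 2401 - 1*55225 = 2401 - 55225 = -52824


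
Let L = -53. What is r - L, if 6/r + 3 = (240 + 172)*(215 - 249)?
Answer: 742577/14011 ≈ 53.000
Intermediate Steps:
r = -6/14011 (r = 6/(-3 + (240 + 172)*(215 - 249)) = 6/(-3 + 412*(-34)) = 6/(-3 - 14008) = 6/(-14011) = 6*(-1/14011) = -6/14011 ≈ -0.00042824)
r - L = -6/14011 - 1*(-53) = -6/14011 + 53 = 742577/14011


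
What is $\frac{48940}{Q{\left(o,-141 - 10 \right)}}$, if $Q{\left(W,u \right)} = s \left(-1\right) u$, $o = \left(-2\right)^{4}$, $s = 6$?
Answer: $\frac{24470}{453} \approx 54.018$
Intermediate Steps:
$o = 16$
$Q{\left(W,u \right)} = - 6 u$ ($Q{\left(W,u \right)} = 6 \left(-1\right) u = - 6 u$)
$\frac{48940}{Q{\left(o,-141 - 10 \right)}} = \frac{48940}{\left(-6\right) \left(-141 - 10\right)} = \frac{48940}{\left(-6\right) \left(-151\right)} = \frac{48940}{906} = 48940 \cdot \frac{1}{906} = \frac{24470}{453}$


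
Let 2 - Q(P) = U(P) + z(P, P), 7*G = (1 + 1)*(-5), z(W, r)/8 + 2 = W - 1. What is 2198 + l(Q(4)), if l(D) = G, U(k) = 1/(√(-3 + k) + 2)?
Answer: 15376/7 ≈ 2196.6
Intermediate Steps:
z(W, r) = -24 + 8*W (z(W, r) = -16 + 8*(W - 1) = -16 + 8*(-1 + W) = -16 + (-8 + 8*W) = -24 + 8*W)
G = -10/7 (G = ((1 + 1)*(-5))/7 = (2*(-5))/7 = (⅐)*(-10) = -10/7 ≈ -1.4286)
U(k) = 1/(2 + √(-3 + k))
Q(P) = 26 - 1/(2 + √(-3 + P)) - 8*P (Q(P) = 2 - (1/(2 + √(-3 + P)) + (-24 + 8*P)) = 2 - (-24 + 1/(2 + √(-3 + P)) + 8*P) = 2 + (24 - 1/(2 + √(-3 + P)) - 8*P) = 26 - 1/(2 + √(-3 + P)) - 8*P)
l(D) = -10/7
2198 + l(Q(4)) = 2198 - 10/7 = 15376/7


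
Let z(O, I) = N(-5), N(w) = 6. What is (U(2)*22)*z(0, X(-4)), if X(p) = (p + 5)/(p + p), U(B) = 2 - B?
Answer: 0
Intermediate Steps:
X(p) = (5 + p)/(2*p) (X(p) = (5 + p)/((2*p)) = (5 + p)*(1/(2*p)) = (5 + p)/(2*p))
z(O, I) = 6
(U(2)*22)*z(0, X(-4)) = ((2 - 1*2)*22)*6 = ((2 - 2)*22)*6 = (0*22)*6 = 0*6 = 0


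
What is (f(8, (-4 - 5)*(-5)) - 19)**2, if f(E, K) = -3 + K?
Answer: 529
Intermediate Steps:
(f(8, (-4 - 5)*(-5)) - 19)**2 = ((-3 + (-4 - 5)*(-5)) - 19)**2 = ((-3 - 9*(-5)) - 19)**2 = ((-3 + 45) - 19)**2 = (42 - 19)**2 = 23**2 = 529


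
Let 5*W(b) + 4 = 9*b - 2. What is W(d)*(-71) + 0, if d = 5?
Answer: -2769/5 ≈ -553.80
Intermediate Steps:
W(b) = -6/5 + 9*b/5 (W(b) = -4/5 + (9*b - 2)/5 = -4/5 + (-2 + 9*b)/5 = -4/5 + (-2/5 + 9*b/5) = -6/5 + 9*b/5)
W(d)*(-71) + 0 = (-6/5 + (9/5)*5)*(-71) + 0 = (-6/5 + 9)*(-71) + 0 = (39/5)*(-71) + 0 = -2769/5 + 0 = -2769/5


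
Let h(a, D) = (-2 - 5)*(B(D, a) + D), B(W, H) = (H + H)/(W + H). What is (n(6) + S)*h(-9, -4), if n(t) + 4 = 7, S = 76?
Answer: 18802/13 ≈ 1446.3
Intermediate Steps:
n(t) = 3 (n(t) = -4 + 7 = 3)
B(W, H) = 2*H/(H + W) (B(W, H) = (2*H)/(H + W) = 2*H/(H + W))
h(a, D) = -7*D - 14*a/(D + a) (h(a, D) = (-2 - 5)*(2*a/(a + D) + D) = -7*(2*a/(D + a) + D) = -7*(D + 2*a/(D + a)) = -7*D - 14*a/(D + a))
(n(6) + S)*h(-9, -4) = (3 + 76)*(7*(-2*(-9) - 1*(-4)*(-4 - 9))/(-4 - 9)) = 79*(7*(18 - 1*(-4)*(-13))/(-13)) = 79*(7*(-1/13)*(18 - 52)) = 79*(7*(-1/13)*(-34)) = 79*(238/13) = 18802/13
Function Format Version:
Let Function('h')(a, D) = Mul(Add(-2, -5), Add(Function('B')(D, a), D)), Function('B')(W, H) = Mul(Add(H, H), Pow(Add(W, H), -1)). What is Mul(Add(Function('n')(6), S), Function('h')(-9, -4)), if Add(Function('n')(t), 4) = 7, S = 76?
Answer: Rational(18802, 13) ≈ 1446.3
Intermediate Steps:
Function('n')(t) = 3 (Function('n')(t) = Add(-4, 7) = 3)
Function('B')(W, H) = Mul(2, H, Pow(Add(H, W), -1)) (Function('B')(W, H) = Mul(Mul(2, H), Pow(Add(H, W), -1)) = Mul(2, H, Pow(Add(H, W), -1)))
Function('h')(a, D) = Add(Mul(-7, D), Mul(-14, a, Pow(Add(D, a), -1))) (Function('h')(a, D) = Mul(Add(-2, -5), Add(Mul(2, a, Pow(Add(a, D), -1)), D)) = Mul(-7, Add(Mul(2, a, Pow(Add(D, a), -1)), D)) = Mul(-7, Add(D, Mul(2, a, Pow(Add(D, a), -1)))) = Add(Mul(-7, D), Mul(-14, a, Pow(Add(D, a), -1))))
Mul(Add(Function('n')(6), S), Function('h')(-9, -4)) = Mul(Add(3, 76), Mul(7, Pow(Add(-4, -9), -1), Add(Mul(-2, -9), Mul(-1, -4, Add(-4, -9))))) = Mul(79, Mul(7, Pow(-13, -1), Add(18, Mul(-1, -4, -13)))) = Mul(79, Mul(7, Rational(-1, 13), Add(18, -52))) = Mul(79, Mul(7, Rational(-1, 13), -34)) = Mul(79, Rational(238, 13)) = Rational(18802, 13)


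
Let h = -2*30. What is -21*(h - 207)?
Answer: 5607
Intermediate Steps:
h = -60
-21*(h - 207) = -21*(-60 - 207) = -21*(-267) = 5607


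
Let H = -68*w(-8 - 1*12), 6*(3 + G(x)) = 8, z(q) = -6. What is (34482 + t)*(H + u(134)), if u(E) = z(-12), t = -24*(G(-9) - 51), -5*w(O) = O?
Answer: -9937388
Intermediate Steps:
w(O) = -O/5
G(x) = -5/3 (G(x) = -3 + (⅙)*8 = -3 + 4/3 = -5/3)
H = -272 (H = -(-68)*(-8 - 1*12)/5 = -(-68)*(-8 - 12)/5 = -(-68)*(-20)/5 = -68*4 = -272)
t = 1264 (t = -24*(-5/3 - 51) = -24*(-158/3) = 1264)
u(E) = -6
(34482 + t)*(H + u(134)) = (34482 + 1264)*(-272 - 6) = 35746*(-278) = -9937388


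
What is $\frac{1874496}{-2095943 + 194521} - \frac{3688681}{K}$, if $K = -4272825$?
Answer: $- \frac{497827083409}{4062221728575} \approx -0.12255$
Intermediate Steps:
$\frac{1874496}{-2095943 + 194521} - \frac{3688681}{K} = \frac{1874496}{-2095943 + 194521} - \frac{3688681}{-4272825} = \frac{1874496}{-1901422} - - \frac{3688681}{4272825} = 1874496 \left(- \frac{1}{1901422}\right) + \frac{3688681}{4272825} = - \frac{937248}{950711} + \frac{3688681}{4272825} = - \frac{497827083409}{4062221728575}$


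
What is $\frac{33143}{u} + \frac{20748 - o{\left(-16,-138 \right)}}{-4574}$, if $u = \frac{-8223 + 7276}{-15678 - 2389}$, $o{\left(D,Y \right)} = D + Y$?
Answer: $\frac{1369433309650}{2165789} \approx 6.323 \cdot 10^{5}$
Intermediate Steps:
$u = \frac{947}{18067}$ ($u = - \frac{947}{-18067} = \left(-947\right) \left(- \frac{1}{18067}\right) = \frac{947}{18067} \approx 0.052416$)
$\frac{33143}{u} + \frac{20748 - o{\left(-16,-138 \right)}}{-4574} = \frac{33143}{\frac{947}{18067}} + \frac{20748 - \left(-16 - 138\right)}{-4574} = 33143 \cdot \frac{18067}{947} + \left(20748 - -154\right) \left(- \frac{1}{4574}\right) = \frac{598794581}{947} + \left(20748 + 154\right) \left(- \frac{1}{4574}\right) = \frac{598794581}{947} + 20902 \left(- \frac{1}{4574}\right) = \frac{598794581}{947} - \frac{10451}{2287} = \frac{1369433309650}{2165789}$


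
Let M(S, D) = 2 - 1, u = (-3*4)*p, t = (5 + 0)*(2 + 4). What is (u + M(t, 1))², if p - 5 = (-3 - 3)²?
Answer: 241081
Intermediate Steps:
p = 41 (p = 5 + (-3 - 3)² = 5 + (-6)² = 5 + 36 = 41)
t = 30 (t = 5*6 = 30)
u = -492 (u = -3*4*41 = -12*41 = -492)
M(S, D) = 1
(u + M(t, 1))² = (-492 + 1)² = (-491)² = 241081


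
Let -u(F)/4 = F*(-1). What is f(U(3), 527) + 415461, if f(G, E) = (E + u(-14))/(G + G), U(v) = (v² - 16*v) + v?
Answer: 9970907/24 ≈ 4.1545e+5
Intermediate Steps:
U(v) = v² - 15*v
u(F) = 4*F (u(F) = -4*F*(-1) = -(-4)*F = 4*F)
f(G, E) = (-56 + E)/(2*G) (f(G, E) = (E + 4*(-14))/(G + G) = (E - 56)/((2*G)) = (-56 + E)*(1/(2*G)) = (-56 + E)/(2*G))
f(U(3), 527) + 415461 = (-56 + 527)/(2*((3*(-15 + 3)))) + 415461 = (½)*471/(3*(-12)) + 415461 = (½)*471/(-36) + 415461 = (½)*(-1/36)*471 + 415461 = -157/24 + 415461 = 9970907/24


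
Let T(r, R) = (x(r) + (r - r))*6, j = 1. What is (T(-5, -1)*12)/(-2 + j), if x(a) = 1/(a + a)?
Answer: 36/5 ≈ 7.2000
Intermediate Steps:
x(a) = 1/(2*a)
T(r, R) = 3/r (T(r, R) = (1/(2*r) + (r - r))*6 = (1/(2*r) + 0)*6 = (1/(2*r))*6 = 3/r)
(T(-5, -1)*12)/(-2 + j) = ((3/(-5))*12)/(-2 + 1) = ((3*(-⅕))*12)/(-1) = -⅗*12*(-1) = -36/5*(-1) = 36/5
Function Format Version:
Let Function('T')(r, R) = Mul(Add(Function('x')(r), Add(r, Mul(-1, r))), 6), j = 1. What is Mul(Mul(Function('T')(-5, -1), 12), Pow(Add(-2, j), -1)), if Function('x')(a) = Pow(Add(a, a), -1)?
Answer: Rational(36, 5) ≈ 7.2000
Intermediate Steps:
Function('x')(a) = Mul(Rational(1, 2), Pow(a, -1)) (Function('x')(a) = Pow(Mul(2, a), -1) = Mul(Rational(1, 2), Pow(a, -1)))
Function('T')(r, R) = Mul(3, Pow(r, -1)) (Function('T')(r, R) = Mul(Add(Mul(Rational(1, 2), Pow(r, -1)), Add(r, Mul(-1, r))), 6) = Mul(Add(Mul(Rational(1, 2), Pow(r, -1)), 0), 6) = Mul(Mul(Rational(1, 2), Pow(r, -1)), 6) = Mul(3, Pow(r, -1)))
Mul(Mul(Function('T')(-5, -1), 12), Pow(Add(-2, j), -1)) = Mul(Mul(Mul(3, Pow(-5, -1)), 12), Pow(Add(-2, 1), -1)) = Mul(Mul(Mul(3, Rational(-1, 5)), 12), Pow(-1, -1)) = Mul(Mul(Rational(-3, 5), 12), -1) = Mul(Rational(-36, 5), -1) = Rational(36, 5)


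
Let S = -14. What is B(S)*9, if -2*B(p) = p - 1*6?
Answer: 90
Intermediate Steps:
B(p) = 3 - p/2 (B(p) = -(p - 1*6)/2 = -(p - 6)/2 = -(-6 + p)/2 = 3 - p/2)
B(S)*9 = (3 - ½*(-14))*9 = (3 + 7)*9 = 10*9 = 90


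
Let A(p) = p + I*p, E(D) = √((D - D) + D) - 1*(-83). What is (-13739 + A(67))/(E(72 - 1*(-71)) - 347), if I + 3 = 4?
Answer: 326520/6323 + 13605*√143/69553 ≈ 53.979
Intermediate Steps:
I = 1 (I = -3 + 4 = 1)
E(D) = 83 + √D (E(D) = √(0 + D) + 83 = √D + 83 = 83 + √D)
A(p) = 2*p (A(p) = p + 1*p = p + p = 2*p)
(-13739 + A(67))/(E(72 - 1*(-71)) - 347) = (-13739 + 2*67)/((83 + √(72 - 1*(-71))) - 347) = (-13739 + 134)/((83 + √(72 + 71)) - 347) = -13605/((83 + √143) - 347) = -13605/(-264 + √143)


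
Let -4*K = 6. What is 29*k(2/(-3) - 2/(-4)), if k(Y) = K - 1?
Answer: -145/2 ≈ -72.500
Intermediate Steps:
K = -3/2 (K = -1/4*6 = -3/2 ≈ -1.5000)
k(Y) = -5/2 (k(Y) = -3/2 - 1 = -5/2)
29*k(2/(-3) - 2/(-4)) = 29*(-5/2) = -145/2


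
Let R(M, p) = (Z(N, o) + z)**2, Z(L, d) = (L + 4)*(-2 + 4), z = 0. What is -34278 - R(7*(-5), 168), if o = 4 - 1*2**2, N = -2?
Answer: -34294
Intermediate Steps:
o = 0 (o = 4 - 1*4 = 4 - 4 = 0)
Z(L, d) = 8 + 2*L (Z(L, d) = (4 + L)*2 = 8 + 2*L)
R(M, p) = 16 (R(M, p) = ((8 + 2*(-2)) + 0)**2 = ((8 - 4) + 0)**2 = (4 + 0)**2 = 4**2 = 16)
-34278 - R(7*(-5), 168) = -34278 - 1*16 = -34278 - 16 = -34294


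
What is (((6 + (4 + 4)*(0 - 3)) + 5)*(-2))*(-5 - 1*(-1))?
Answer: -104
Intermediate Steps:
(((6 + (4 + 4)*(0 - 3)) + 5)*(-2))*(-5 - 1*(-1)) = (((6 + 8*(-3)) + 5)*(-2))*(-5 + 1) = (((6 - 24) + 5)*(-2))*(-4) = ((-18 + 5)*(-2))*(-4) = -13*(-2)*(-4) = 26*(-4) = -104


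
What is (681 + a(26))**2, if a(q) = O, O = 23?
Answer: 495616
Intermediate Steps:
a(q) = 23
(681 + a(26))**2 = (681 + 23)**2 = 704**2 = 495616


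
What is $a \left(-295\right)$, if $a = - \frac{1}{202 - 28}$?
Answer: $\frac{295}{174} \approx 1.6954$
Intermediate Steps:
$a = - \frac{1}{174} \approx -0.0057471$
$a \left(-295\right) = \left(- \frac{1}{174}\right) \left(-295\right) = \frac{295}{174}$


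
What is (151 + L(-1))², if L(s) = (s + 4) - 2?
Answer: 23104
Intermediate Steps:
L(s) = 2 + s (L(s) = (4 + s) - 2 = 2 + s)
(151 + L(-1))² = (151 + (2 - 1))² = (151 + 1)² = 152² = 23104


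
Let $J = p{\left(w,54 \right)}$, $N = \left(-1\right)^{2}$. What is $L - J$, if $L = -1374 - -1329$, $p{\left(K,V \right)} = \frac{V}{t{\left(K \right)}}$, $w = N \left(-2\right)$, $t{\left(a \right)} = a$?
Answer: $-18$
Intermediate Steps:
$N = 1$
$w = -2$ ($w = 1 \left(-2\right) = -2$)
$p{\left(K,V \right)} = \frac{V}{K}$
$J = -27$ ($J = \frac{54}{-2} = 54 \left(- \frac{1}{2}\right) = -27$)
$L = -45$ ($L = -1374 + 1329 = -45$)
$L - J = -45 - -27 = -45 + 27 = -18$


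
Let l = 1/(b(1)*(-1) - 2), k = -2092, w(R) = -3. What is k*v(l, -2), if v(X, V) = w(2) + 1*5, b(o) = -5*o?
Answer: -4184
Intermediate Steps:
l = 1/3 (l = 1/(-5*1*(-1) - 2) = 1/(-5*(-1) - 2) = 1/(5 - 2) = 1/3 ≈ 0.33333)
v(X, V) = 2 (v(X, V) = -3 + 1*5 = -3 + 5 = 2)
k*v(l, -2) = -2092*2 = -4184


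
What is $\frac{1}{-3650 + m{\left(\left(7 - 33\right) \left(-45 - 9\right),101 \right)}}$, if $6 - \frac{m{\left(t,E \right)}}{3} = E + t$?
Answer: $- \frac{1}{8147} \approx -0.00012274$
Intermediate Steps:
$m{\left(t,E \right)} = 18 - 3 E - 3 t$ ($m{\left(t,E \right)} = 18 - 3 \left(E + t\right) = 18 - \left(3 E + 3 t\right) = 18 - 3 E - 3 t$)
$\frac{1}{-3650 + m{\left(\left(7 - 33\right) \left(-45 - 9\right),101 \right)}} = \frac{1}{-3650 - \left(285 + 3 \left(7 - 33\right) \left(-45 - 9\right)\right)} = \frac{1}{-3650 - \left(285 + 3 \left(-26\right) \left(-54\right)\right)} = \frac{1}{-3650 - 4497} = \frac{1}{-8147} = - \frac{1}{8147}$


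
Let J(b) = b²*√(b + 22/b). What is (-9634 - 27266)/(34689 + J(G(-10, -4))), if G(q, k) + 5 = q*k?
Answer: -320006025/287465399 + 322875*√43645/287465399 ≈ -0.87855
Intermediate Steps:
G(q, k) = -5 + k*q (G(q, k) = -5 + q*k = -5 + k*q)
(-9634 - 27266)/(34689 + J(G(-10, -4))) = (-9634 - 27266)/(34689 + (-5 - 4*(-10))²*√((-5 - 4*(-10)) + 22/(-5 - 4*(-10)))) = -36900/(34689 + (-5 + 40)²*√((-5 + 40) + 22/(-5 + 40))) = -36900/(34689 + 35²*√(35 + 22/35)) = -36900/(34689 + 1225*√(35 + 22*(1/35))) = -36900/(34689 + 1225*√(35 + 22/35)) = -36900/(34689 + 1225*√(1247/35)) = -36900/(34689 + 1225*(√43645/35)) = -36900/(34689 + 35*√43645)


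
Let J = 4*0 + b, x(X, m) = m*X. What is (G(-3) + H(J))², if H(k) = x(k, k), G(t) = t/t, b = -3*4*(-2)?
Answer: 332929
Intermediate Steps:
b = 24 (b = -12*(-2) = 24)
x(X, m) = X*m
J = 24 (J = 4*0 + 24 = 0 + 24 = 24)
G(t) = 1
H(k) = k² (H(k) = k*k = k²)
(G(-3) + H(J))² = (1 + 24²)² = (1 + 576)² = 577² = 332929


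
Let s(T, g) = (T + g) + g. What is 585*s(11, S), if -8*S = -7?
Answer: 29835/4 ≈ 7458.8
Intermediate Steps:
S = 7/8 (S = -⅛*(-7) = 7/8 ≈ 0.87500)
s(T, g) = T + 2*g
585*s(11, S) = 585*(11 + 2*(7/8)) = 585*(11 + 7/4) = 585*(51/4) = 29835/4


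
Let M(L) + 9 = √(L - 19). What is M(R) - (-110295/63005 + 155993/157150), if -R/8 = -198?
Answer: -16321320293/1980247150 + √1565 ≈ 31.318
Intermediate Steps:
R = 1584 (R = -8*(-198) = 1584)
M(L) = -9 + √(-19 + L) (M(L) = -9 + √(L - 19) = -9 + √(-19 + L))
M(R) - (-110295/63005 + 155993/157150) = (-9 + √(-19 + 1584)) - (-110295/63005 + 155993/157150) = (-9 + √1565) - (-110295*1/63005 + 155993*(1/157150)) = (-9 + √1565) - (-22059/12601 + 155993/157150) = (-9 + √1565) - 1*(-1500904057/1980247150) = (-9 + √1565) + 1500904057/1980247150 = -16321320293/1980247150 + √1565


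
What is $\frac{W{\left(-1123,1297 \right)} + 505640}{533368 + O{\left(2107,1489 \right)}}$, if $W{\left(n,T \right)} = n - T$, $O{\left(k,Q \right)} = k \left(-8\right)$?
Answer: $\frac{125805}{129128} \approx 0.97427$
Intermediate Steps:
$O{\left(k,Q \right)} = - 8 k$
$\frac{W{\left(-1123,1297 \right)} + 505640}{533368 + O{\left(2107,1489 \right)}} = \frac{\left(-1123 - 1297\right) + 505640}{533368 - 16856} = \frac{-2420 + 505640}{516512} = 503220 \cdot \frac{1}{516512} = \frac{125805}{129128}$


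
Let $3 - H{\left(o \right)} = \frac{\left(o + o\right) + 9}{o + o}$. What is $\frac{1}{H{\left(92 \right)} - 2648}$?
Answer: $- \frac{184}{486873} \approx -0.00037792$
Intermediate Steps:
$H{\left(o \right)} = 3 - \frac{9 + 2 o}{2 o}$ ($H{\left(o \right)} = 3 - \frac{\left(o + o\right) + 9}{o + o} = 3 - \frac{2 o + 9}{2 o} = 3 - \left(9 + 2 o\right) \frac{1}{2 o} = 3 - \frac{9 + 2 o}{2 o}$)
$\frac{1}{H{\left(92 \right)} - 2648} = \frac{1}{\left(2 - \frac{9}{2 \cdot 92}\right) - 2648} = \frac{1}{\left(2 - \frac{9}{184}\right) - 2648} = \frac{1}{\frac{359}{184} - 2648} = \frac{1}{- \frac{486873}{184}} = - \frac{184}{486873}$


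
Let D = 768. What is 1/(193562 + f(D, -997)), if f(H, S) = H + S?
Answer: 1/193333 ≈ 5.1724e-6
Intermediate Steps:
1/(193562 + f(D, -997)) = 1/(193562 + (768 - 997)) = 1/(193562 - 229) = 1/193333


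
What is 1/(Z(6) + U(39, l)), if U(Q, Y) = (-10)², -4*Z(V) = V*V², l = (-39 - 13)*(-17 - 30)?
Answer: 1/46 ≈ 0.021739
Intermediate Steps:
l = 2444 (l = -52*(-47) = 2444)
Z(V) = -V³/4 (Z(V) = -V*V²/4 = -V³/4)
U(Q, Y) = 100
1/(Z(6) + U(39, l)) = 1/(-¼*6³ + 100) = 1/(-¼*216 + 100) = 1/(-54 + 100) = 1/46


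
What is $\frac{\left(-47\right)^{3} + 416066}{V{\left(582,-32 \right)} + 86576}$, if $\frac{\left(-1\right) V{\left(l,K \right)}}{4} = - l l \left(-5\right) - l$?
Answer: $- \frac{312243}{6685576} \approx -0.046704$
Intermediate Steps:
$V{\left(l,K \right)} = - 20 l^{2} + 4 l$ ($V{\left(l,K \right)} = - 4 \left(- l l \left(-5\right) - l\right) = - 4 \left(- l^{2} \left(-5\right) - l\right) = - 4 \left(- \left(-5\right) l^{2} - l\right) = - 4 \left(5 l^{2} - l\right) = - 4 \left(- l + 5 l^{2}\right) = - 20 l^{2} + 4 l$)
$\frac{\left(-47\right)^{3} + 416066}{V{\left(582,-32 \right)} + 86576} = \frac{\left(-47\right)^{3} + 416066}{4 \cdot 582 \left(1 - 2910\right) + 86576} = \frac{-103823 + 416066}{4 \cdot 582 \left(1 - 2910\right) + 86576} = \frac{312243}{4 \cdot 582 \left(-2909\right) + 86576} = \frac{312243}{-6772152 + 86576} = \frac{312243}{-6685576} = 312243 \left(- \frac{1}{6685576}\right) = - \frac{312243}{6685576}$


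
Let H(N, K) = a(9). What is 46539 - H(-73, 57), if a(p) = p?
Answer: 46530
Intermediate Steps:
H(N, K) = 9
46539 - H(-73, 57) = 46539 - 1*9 = 46539 - 9 = 46530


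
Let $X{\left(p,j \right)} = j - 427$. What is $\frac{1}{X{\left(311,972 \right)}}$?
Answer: $\frac{1}{545} \approx 0.0018349$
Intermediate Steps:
$X{\left(p,j \right)} = -427 + j$ ($X{\left(p,j \right)} = j - 427 = -427 + j$)
$\frac{1}{X{\left(311,972 \right)}} = \frac{1}{-427 + 972} = \frac{1}{545}$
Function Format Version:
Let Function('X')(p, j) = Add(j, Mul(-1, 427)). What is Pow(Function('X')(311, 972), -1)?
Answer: Rational(1, 545) ≈ 0.0018349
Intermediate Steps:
Function('X')(p, j) = Add(-427, j) (Function('X')(p, j) = Add(j, -427) = Add(-427, j))
Pow(Function('X')(311, 972), -1) = Pow(Add(-427, 972), -1) = Pow(545, -1) = Rational(1, 545)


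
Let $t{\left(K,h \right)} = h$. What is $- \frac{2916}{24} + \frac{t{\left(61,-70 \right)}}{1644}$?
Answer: $- \frac{49954}{411} \approx -121.54$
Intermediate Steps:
$- \frac{2916}{24} + \frac{t{\left(61,-70 \right)}}{1644} = - \frac{2916}{24} - \frac{70}{1644} = \left(-2916\right) \frac{1}{24} - \frac{35}{822} = - \frac{243}{2} - \frac{35}{822} = - \frac{49954}{411}$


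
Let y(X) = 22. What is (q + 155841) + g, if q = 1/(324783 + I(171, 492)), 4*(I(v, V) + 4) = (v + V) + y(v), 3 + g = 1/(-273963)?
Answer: 6165944857404805/39566375707 ≈ 1.5584e+5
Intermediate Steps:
g = -821890/273963 (g = -3 + 1/(-273963) = -3 - 1/273963 = -821890/273963 ≈ -3.0000)
I(v, V) = 3/2 + V/4 + v/4 (I(v, V) = -4 + ((v + V) + 22)/4 = -4 + ((V + v) + 22)/4 = -4 + (22 + V + v)/4 = -4 + (11/2 + V/4 + v/4) = 3/2 + V/4 + v/4)
q = 4/1299801 (q = 1/(324783 + (3/2 + (1/4)*492 + (1/4)*171)) = 1/(324783 + (3/2 + 123 + 171/4)) = 1/(324783 + 669/4) = 1/(1299801/4) = 4/1299801 ≈ 3.0774e-6)
(q + 155841) + g = (4/1299801 + 155841) - 821890/273963 = 202562287645/1299801 - 821890/273963 = 6165944857404805/39566375707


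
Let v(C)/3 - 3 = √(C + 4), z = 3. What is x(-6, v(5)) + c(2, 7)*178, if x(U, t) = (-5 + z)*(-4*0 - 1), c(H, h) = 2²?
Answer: 714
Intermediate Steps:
c(H, h) = 4
v(C) = 9 + 3*√(4 + C) (v(C) = 9 + 3*√(C + 4) = 9 + 3*√(4 + C))
x(U, t) = 2 (x(U, t) = (-5 + 3)*(-4*0 - 1) = -2*(0 - 1) = -2*(-1) = 2)
x(-6, v(5)) + c(2, 7)*178 = 2 + 4*178 = 2 + 712 = 714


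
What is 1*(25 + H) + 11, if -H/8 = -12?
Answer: 132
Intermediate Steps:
H = 96 (H = -8*(-12) = 96)
1*(25 + H) + 11 = 1*(25 + 96) + 11 = 1*121 + 11 = 121 + 11 = 132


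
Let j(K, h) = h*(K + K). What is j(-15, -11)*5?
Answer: 1650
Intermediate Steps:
j(K, h) = 2*K*h (j(K, h) = h*(2*K) = 2*K*h)
j(-15, -11)*5 = (2*(-15)*(-11))*5 = 330*5 = 1650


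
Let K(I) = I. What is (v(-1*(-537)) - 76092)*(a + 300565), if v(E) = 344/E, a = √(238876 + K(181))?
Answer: -12281404498900/537 - 40861060*√239057/537 ≈ -2.2908e+10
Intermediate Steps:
a = √239057 (a = √(238876 + 181) = √239057 ≈ 488.93)
(v(-1*(-537)) - 76092)*(a + 300565) = (344/((-1*(-537))) - 76092)*(√239057 + 300565) = (344/537 - 76092)*(300565 + √239057) = -40861060*(300565 + √239057)/537 = -12281404498900/537 - 40861060*√239057/537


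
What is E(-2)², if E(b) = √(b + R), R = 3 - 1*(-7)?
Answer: 8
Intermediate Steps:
R = 10 (R = 3 + 7 = 10)
E(b) = √(10 + b) (E(b) = √(b + 10) = √(10 + b))
E(-2)² = (√(10 - 2))² = (√8)² = (2*√2)² = 8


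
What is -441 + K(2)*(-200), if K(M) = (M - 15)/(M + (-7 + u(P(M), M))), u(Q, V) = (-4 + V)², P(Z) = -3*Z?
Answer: -3041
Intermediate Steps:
K(M) = (-15 + M)/(-7 + M + (-4 + M)²) (K(M) = (M - 15)/(M + (-7 + (-4 + M)²)) = (-15 + M)/(-7 + M + (-4 + M)²))
-441 + K(2)*(-200) = -441 + ((-15 + 2)/(-7 + 2 + (-4 + 2)²))*(-200) = -441 + (-13/(-7 + 2 + (-2)²))*(-200) = -441 + (-13/(-7 + 2 + 4))*(-200) = -441 + (-13/(-1))*(-200) = -441 - 1*(-13)*(-200) = -441 + 13*(-200) = -441 - 2600 = -3041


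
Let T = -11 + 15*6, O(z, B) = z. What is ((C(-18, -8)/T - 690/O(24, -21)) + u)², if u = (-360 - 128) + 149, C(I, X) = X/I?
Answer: 1093833598225/8088336 ≈ 1.3524e+5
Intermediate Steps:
T = 79 (T = -11 + 90 = 79)
u = -339 (u = -488 + 149 = -339)
((C(-18, -8)/T - 690/O(24, -21)) + u)² = ((-8/(-18)/79 - 690/24) - 339)² = ((-8*(-1/18)*(1/79) - 690*1/24) - 339)² = (((4/9)*(1/79) - 115/4) - 339)² = ((4/711 - 115/4) - 339)² = (-81749/2844 - 339)² = (-1045865/2844)² = 1093833598225/8088336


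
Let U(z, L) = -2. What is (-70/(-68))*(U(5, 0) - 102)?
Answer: -1820/17 ≈ -107.06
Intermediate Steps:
(-70/(-68))*(U(5, 0) - 102) = (-70/(-68))*(-2 - 102) = -70*(-1/68)*(-104) = (35/34)*(-104) = -1820/17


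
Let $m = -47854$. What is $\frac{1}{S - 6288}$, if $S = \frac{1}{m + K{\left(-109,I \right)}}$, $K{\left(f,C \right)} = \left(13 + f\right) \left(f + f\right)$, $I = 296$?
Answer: $- \frac{26926}{169310689} \approx -0.00015903$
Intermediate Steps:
$K{\left(f,C \right)} = 2 f \left(13 + f\right)$ ($K{\left(f,C \right)} = \left(13 + f\right) 2 f = 2 f \left(13 + f\right)$)
$S = - \frac{1}{26926}$ ($S = \frac{1}{-47854 + 2 \left(-109\right) \left(13 - 109\right)} = \frac{1}{-47854 + 2 \left(-109\right) \left(-96\right)} = \frac{1}{-47854 + 20928} = \frac{1}{-26926} = - \frac{1}{26926} \approx -3.7139 \cdot 10^{-5}$)
$\frac{1}{S - 6288} = \frac{1}{- \frac{1}{26926} - 6288} = \frac{1}{- \frac{169310689}{26926}} = - \frac{26926}{169310689}$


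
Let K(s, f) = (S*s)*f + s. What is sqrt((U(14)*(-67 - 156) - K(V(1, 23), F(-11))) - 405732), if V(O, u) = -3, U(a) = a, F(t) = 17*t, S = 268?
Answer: I*sqrt(559199) ≈ 747.8*I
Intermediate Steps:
K(s, f) = s + 268*f*s (K(s, f) = (268*s)*f + s = 268*f*s + s = s + 268*f*s)
sqrt((U(14)*(-67 - 156) - K(V(1, 23), F(-11))) - 405732) = sqrt((14*(-67 - 156) - (-3)*(1 + 268*(17*(-11)))) - 405732) = sqrt((14*(-223) - (-3)*(1 + 268*(-187))) - 405732) = sqrt((-3122 - (-3)*(1 - 50116)) - 405732) = sqrt((-3122 - (-3)*(-50115)) - 405732) = sqrt((-3122 - 1*150345) - 405732) = sqrt((-3122 - 150345) - 405732) = sqrt(-153467 - 405732) = sqrt(-559199) = I*sqrt(559199)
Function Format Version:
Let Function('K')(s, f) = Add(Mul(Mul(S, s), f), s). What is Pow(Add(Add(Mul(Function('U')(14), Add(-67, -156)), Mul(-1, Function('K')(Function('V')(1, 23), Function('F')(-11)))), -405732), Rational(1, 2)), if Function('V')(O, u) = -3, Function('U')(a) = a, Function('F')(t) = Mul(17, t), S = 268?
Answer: Mul(I, Pow(559199, Rational(1, 2))) ≈ Mul(747.80, I)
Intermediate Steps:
Function('K')(s, f) = Add(s, Mul(268, f, s)) (Function('K')(s, f) = Add(Mul(Mul(268, s), f), s) = Add(Mul(268, f, s), s) = Add(s, Mul(268, f, s)))
Pow(Add(Add(Mul(Function('U')(14), Add(-67, -156)), Mul(-1, Function('K')(Function('V')(1, 23), Function('F')(-11)))), -405732), Rational(1, 2)) = Pow(Add(Add(Mul(14, Add(-67, -156)), Mul(-1, Mul(-3, Add(1, Mul(268, Mul(17, -11)))))), -405732), Rational(1, 2)) = Pow(Add(Add(Mul(14, -223), Mul(-1, Mul(-3, Add(1, Mul(268, -187))))), -405732), Rational(1, 2)) = Pow(Add(Add(-3122, Mul(-1, Mul(-3, Add(1, -50116)))), -405732), Rational(1, 2)) = Pow(Add(Add(-3122, Mul(-1, Mul(-3, -50115))), -405732), Rational(1, 2)) = Pow(Add(Add(-3122, Mul(-1, 150345)), -405732), Rational(1, 2)) = Pow(Add(Add(-3122, -150345), -405732), Rational(1, 2)) = Pow(Add(-153467, -405732), Rational(1, 2)) = Pow(-559199, Rational(1, 2)) = Mul(I, Pow(559199, Rational(1, 2)))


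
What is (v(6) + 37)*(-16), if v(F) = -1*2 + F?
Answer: -656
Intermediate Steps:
v(F) = -2 + F
(v(6) + 37)*(-16) = ((-2 + 6) + 37)*(-16) = (4 + 37)*(-16) = 41*(-16) = -656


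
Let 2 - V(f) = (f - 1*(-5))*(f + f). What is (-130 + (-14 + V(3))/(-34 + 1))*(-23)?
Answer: 32430/11 ≈ 2948.2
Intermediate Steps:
V(f) = 2 - 2*f*(5 + f) (V(f) = 2 - (f - 1*(-5))*(f + f) = 2 - (f + 5)*2*f = 2 - (5 + f)*2*f = 2 - 2*f*(5 + f))
(-130 + (-14 + V(3))/(-34 + 1))*(-23) = (-130 + (-14 + (2 - 10*3 - 2*3**2))/(-34 + 1))*(-23) = (-130 + (-14 + (2 - 30 - 2*9))/(-33))*(-23) = (-130 + (-14 + (2 - 30 - 18))*(-1/33))*(-23) = (-130 + (-14 - 46)*(-1/33))*(-23) = (-130 - 60*(-1/33))*(-23) = (-130 + 20/11)*(-23) = -1410/11*(-23) = 32430/11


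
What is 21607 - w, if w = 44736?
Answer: -23129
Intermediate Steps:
21607 - w = 21607 - 1*44736 = 21607 - 44736 = -23129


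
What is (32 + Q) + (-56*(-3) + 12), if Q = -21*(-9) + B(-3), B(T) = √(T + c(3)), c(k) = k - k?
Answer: 401 + I*√3 ≈ 401.0 + 1.732*I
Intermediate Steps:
c(k) = 0
B(T) = √T (B(T) = √(T + 0) = √T)
Q = 189 + I*√3 (Q = -21*(-9) + √(-3) = 189 + I*√3 ≈ 189.0 + 1.732*I)
(32 + Q) + (-56*(-3) + 12) = (32 + (189 + I*√3)) + (-56*(-3) + 12) = (221 + I*√3) + (-14*(-12) + 12) = (221 + I*√3) + (168 + 12) = (221 + I*√3) + 180 = 401 + I*√3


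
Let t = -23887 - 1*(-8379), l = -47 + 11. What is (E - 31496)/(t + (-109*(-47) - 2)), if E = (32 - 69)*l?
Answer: 30164/10387 ≈ 2.9040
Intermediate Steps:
l = -36
E = 1332 (E = (32 - 69)*(-36) = -37*(-36) = 1332)
t = -15508 (t = -23887 + 8379 = -15508)
(E - 31496)/(t + (-109*(-47) - 2)) = (1332 - 31496)/(-15508 + (-109*(-47) - 2)) = -30164/(-15508 + (5123 - 2)) = -30164/(-15508 + 5121) = -30164/(-10387) = -30164*(-1/10387) = 30164/10387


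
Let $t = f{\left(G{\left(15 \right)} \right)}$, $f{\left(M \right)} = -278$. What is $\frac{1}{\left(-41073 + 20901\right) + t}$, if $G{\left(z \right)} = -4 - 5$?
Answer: $- \frac{1}{20450} \approx -4.89 \cdot 10^{-5}$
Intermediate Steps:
$G{\left(z \right)} = -9$
$t = -278$
$\frac{1}{\left(-41073 + 20901\right) + t} = \frac{1}{\left(-41073 + 20901\right) - 278} = \frac{1}{-20172 - 278} = \frac{1}{-20450} = - \frac{1}{20450}$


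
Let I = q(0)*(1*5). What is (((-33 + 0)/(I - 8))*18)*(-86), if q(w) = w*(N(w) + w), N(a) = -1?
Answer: -12771/2 ≈ -6385.5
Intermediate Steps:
q(w) = w*(-1 + w)
I = 0 (I = (0*(-1 + 0))*(1*5) = (0*(-1))*5 = 0*5 = 0)
(((-33 + 0)/(I - 8))*18)*(-86) = (((-33 + 0)/(0 - 8))*18)*(-86) = (-33/(-8)*18)*(-86) = (-33*(-⅛)*18)*(-86) = ((33/8)*18)*(-86) = (297/4)*(-86) = -12771/2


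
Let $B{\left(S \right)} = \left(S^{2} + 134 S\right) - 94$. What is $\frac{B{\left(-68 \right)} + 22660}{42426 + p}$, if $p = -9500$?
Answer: $\frac{9039}{16463} \approx 0.54905$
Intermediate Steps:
$B{\left(S \right)} = -94 + S^{2} + 134 S$
$\frac{B{\left(-68 \right)} + 22660}{42426 + p} = \frac{\left(-94 + \left(-68\right)^{2} + 134 \left(-68\right)\right) + 22660}{42426 - 9500} = \frac{\left(-94 + 4624 - 9112\right) + 22660}{32926} = \left(-4582 + 22660\right) \frac{1}{32926} = 18078 \cdot \frac{1}{32926} = \frac{9039}{16463}$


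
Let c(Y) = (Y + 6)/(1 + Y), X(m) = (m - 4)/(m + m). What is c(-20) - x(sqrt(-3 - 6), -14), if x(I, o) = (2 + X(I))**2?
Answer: -3467/684 - 10*I/3 ≈ -5.0687 - 3.3333*I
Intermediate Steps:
X(m) = (-4 + m)/(2*m) (X(m) = (-4 + m)/((2*m)) = (-4 + m)*(1/(2*m)) = (-4 + m)/(2*m))
c(Y) = (6 + Y)/(1 + Y)
x(I, o) = (2 + (-4 + I)/(2*I))**2
c(-20) - x(sqrt(-3 - 6), -14) = (6 - 20)/(1 - 20) - (-4 + 5*sqrt(-3 - 6))**2/(4*(sqrt(-3 - 6))**2) = -14/(-19) - (-4 + 5*sqrt(-9))**2/(4*(sqrt(-9))**2) = -1/19*(-14) - (-4 + 5*(3*I))**2/(4*(3*I)**2) = 14/19 - (-1)*(-4 + 15*I)**2/(4*9) = 14/19 - (-1)*(-4 + 15*I)**2/36 = 14/19 + (-4 + 15*I)**2/36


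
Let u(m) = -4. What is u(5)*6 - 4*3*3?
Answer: -60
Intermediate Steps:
u(5)*6 - 4*3*3 = -4*6 - 4*3*3 = -24 - 12*3 = -24 - 36 = -60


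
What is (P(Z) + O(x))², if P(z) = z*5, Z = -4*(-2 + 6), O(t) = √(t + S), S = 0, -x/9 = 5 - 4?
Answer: 6391 - 480*I ≈ 6391.0 - 480.0*I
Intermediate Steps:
x = -9 (x = -9*(5 - 4) = -9*1 = -9)
O(t) = √t (O(t) = √(t + 0) = √t)
Z = -16 (Z = -4*4 = -16)
P(z) = 5*z
(P(Z) + O(x))² = (5*(-16) + √(-9))² = (-80 + 3*I)²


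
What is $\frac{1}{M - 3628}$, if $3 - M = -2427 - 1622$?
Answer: $\frac{1}{424} \approx 0.0023585$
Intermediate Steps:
$M = 4052$ ($M = 3 - \left(-2427 - 1622\right) = 3 - -4049 = 3 + 4049 = 4052$)
$\frac{1}{M - 3628} = \frac{1}{4052 - 3628} = \frac{1}{424}$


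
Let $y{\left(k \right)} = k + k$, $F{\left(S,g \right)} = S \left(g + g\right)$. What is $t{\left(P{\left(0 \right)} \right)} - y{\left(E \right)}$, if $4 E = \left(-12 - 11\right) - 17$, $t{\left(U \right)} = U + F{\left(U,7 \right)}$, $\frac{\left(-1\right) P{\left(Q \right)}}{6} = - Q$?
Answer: $20$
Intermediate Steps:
$F{\left(S,g \right)} = 2 S g$ ($F{\left(S,g \right)} = S 2 g = 2 S g$)
$P{\left(Q \right)} = 6 Q$ ($P{\left(Q \right)} = - 6 \left(- Q\right) = 6 Q$)
$t{\left(U \right)} = 15 U$ ($t{\left(U \right)} = U + 2 U 7 = U + 14 U = 15 U$)
$E = -10$ ($E = \frac{\left(-12 - 11\right) - 17}{4} = \frac{-23 - 17}{4} = \frac{1}{4} \left(-40\right) = -10$)
$y{\left(k \right)} = 2 k$
$t{\left(P{\left(0 \right)} \right)} - y{\left(E \right)} = 15 \cdot 6 \cdot 0 - 2 \left(-10\right) = 15 \cdot 0 - -20 = 0 + 20 = 20$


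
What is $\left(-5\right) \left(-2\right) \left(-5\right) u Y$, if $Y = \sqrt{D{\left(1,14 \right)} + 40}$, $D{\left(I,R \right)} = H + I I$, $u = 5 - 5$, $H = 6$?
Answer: $0$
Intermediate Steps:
$u = 0$
$D{\left(I,R \right)} = 6 + I^{2}$ ($D{\left(I,R \right)} = 6 + I I = 6 + I^{2}$)
$Y = \sqrt{47}$ ($Y = \sqrt{\left(6 + 1^{2}\right) + 40} = \sqrt{\left(6 + 1\right) + 40} = \sqrt{7 + 40} = \sqrt{47} \approx 6.8557$)
$\left(-5\right) \left(-2\right) \left(-5\right) u Y = \left(-5\right) \left(-2\right) \left(-5\right) 0 \sqrt{47} = 10 \left(-5\right) 0 \sqrt{47} = \left(-50\right) 0 \sqrt{47} = 0 \sqrt{47} = 0$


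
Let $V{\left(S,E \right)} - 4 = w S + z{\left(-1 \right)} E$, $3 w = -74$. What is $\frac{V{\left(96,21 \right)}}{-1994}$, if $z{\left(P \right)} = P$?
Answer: $\frac{2385}{1994} \approx 1.1961$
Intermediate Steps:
$w = - \frac{74}{3}$ ($w = \frac{1}{3} \left(-74\right) = - \frac{74}{3} \approx -24.667$)
$V{\left(S,E \right)} = 4 - E - \frac{74 S}{3}$ ($V{\left(S,E \right)} = 4 - \left(E + \frac{74 S}{3}\right) = 4 - E - \frac{74 S}{3}$)
$\frac{V{\left(96,21 \right)}}{-1994} = \frac{4 - 21 - 2368}{-1994} = \left(4 - 21 - 2368\right) \left(- \frac{1}{1994}\right) = \left(-2385\right) \left(- \frac{1}{1994}\right) = \frac{2385}{1994}$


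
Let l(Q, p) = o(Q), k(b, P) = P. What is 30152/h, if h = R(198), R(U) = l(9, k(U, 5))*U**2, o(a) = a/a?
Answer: 7538/9801 ≈ 0.76910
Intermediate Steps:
o(a) = 1
l(Q, p) = 1
R(U) = U**2 (R(U) = 1*U**2 = U**2)
h = 39204 (h = 198**2 = 39204)
30152/h = 30152/39204 = 30152*(1/39204) = 7538/9801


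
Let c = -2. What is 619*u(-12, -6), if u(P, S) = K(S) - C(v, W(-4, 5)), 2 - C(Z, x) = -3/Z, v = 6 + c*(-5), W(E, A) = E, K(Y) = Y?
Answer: -81089/16 ≈ -5068.1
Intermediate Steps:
v = 16 (v = 6 - 2*(-5) = 6 + 10 = 16)
C(Z, x) = 2 + 3/Z (C(Z, x) = 2 - (-3)/Z = 2 + 3/Z)
u(P, S) = -35/16 + S (u(P, S) = S - (2 + 3/16) = S - 1*35/16 = S - 35/16 = -35/16 + S)
619*u(-12, -6) = 619*(-35/16 - 6) = 619*(-131/16) = -81089/16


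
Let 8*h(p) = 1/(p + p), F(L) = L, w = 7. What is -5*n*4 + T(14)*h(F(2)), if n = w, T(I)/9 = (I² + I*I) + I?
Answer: -413/16 ≈ -25.813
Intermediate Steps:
T(I) = 9*I + 18*I² (T(I) = 9*((I² + I*I) + I) = 9*((I² + I²) + I) = 9*(2*I² + I) = 9*(I + 2*I²) = 9*I + 18*I²)
n = 7
h(p) = 1/(16*p) (h(p) = 1/(8*(p + p)) = 1/(8*((2*p))) = (1/(2*p))/8 = 1/(16*p))
-5*n*4 + T(14)*h(F(2)) = -5*7*4 + (9*14*(1 + 2*14))*((1/16)/2) = -35*4 + (9*14*(1 + 28))*((1/16)*(½)) = -140 + (9*14*29)*(1/32) = -140 + 3654*(1/32) = -140 + 1827/16 = -413/16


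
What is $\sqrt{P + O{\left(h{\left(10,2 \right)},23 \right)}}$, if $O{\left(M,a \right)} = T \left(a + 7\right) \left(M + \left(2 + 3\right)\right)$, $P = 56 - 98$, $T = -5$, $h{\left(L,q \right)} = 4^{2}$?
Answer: $2 i \sqrt{798} \approx 56.498 i$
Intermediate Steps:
$h{\left(L,q \right)} = 16$
$P = -42$ ($P = 56 - 98 = -42$)
$O{\left(M,a \right)} = - 5 \left(5 + M\right) \left(7 + a\right)$ ($O{\left(M,a \right)} = - 5 \left(a + 7\right) \left(M + \left(2 + 3\right)\right) = - 5 \left(7 + a\right) \left(M + 5\right) = - 5 \left(7 + a\right) \left(5 + M\right) = - 5 \left(5 + M\right) \left(7 + a\right)$)
$\sqrt{P + O{\left(h{\left(10,2 \right)},23 \right)}} = \sqrt{-42 - \left(1310 + 1840\right)} = \sqrt{-42 - 3150} = \sqrt{-3192} = 2 i \sqrt{798}$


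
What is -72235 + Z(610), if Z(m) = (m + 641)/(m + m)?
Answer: -88125449/1220 ≈ -72234.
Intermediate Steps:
Z(m) = (641 + m)/(2*m) (Z(m) = (641 + m)/((2*m)) = (641 + m)*(1/(2*m)) = (641 + m)/(2*m))
-72235 + Z(610) = -72235 + (½)*(641 + 610)/610 = -72235 + (½)*(1/610)*1251 = -72235 + 1251/1220 = -88125449/1220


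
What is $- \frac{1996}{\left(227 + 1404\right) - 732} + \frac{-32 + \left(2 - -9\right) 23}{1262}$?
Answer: $- \frac{2320273}{1134538} \approx -2.0451$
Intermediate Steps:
$- \frac{1996}{\left(227 + 1404\right) - 732} + \frac{-32 + \left(2 - -9\right) 23}{1262} = - \frac{1996}{1631 - 732} + \left(-32 + \left(2 + 9\right) 23\right) \frac{1}{1262} = - \frac{1996}{899} + \left(-32 + 11 \cdot 23\right) \frac{1}{1262} = \left(-1996\right) \frac{1}{899} + \left(-32 + 253\right) \frac{1}{1262} = - \frac{1996}{899} + 221 \cdot \frac{1}{1262} = - \frac{1996}{899} + \frac{221}{1262} = - \frac{2320273}{1134538}$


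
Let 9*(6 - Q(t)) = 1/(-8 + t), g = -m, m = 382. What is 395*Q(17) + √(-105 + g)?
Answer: 191575/81 + I*√487 ≈ 2365.1 + 22.068*I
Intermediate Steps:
g = -382 (g = -1*382 = -382)
Q(t) = 6 - 1/(9*(-8 + t))
395*Q(17) + √(-105 + g) = 395*((-433 + 54*17)/(9*(-8 + 17))) + √(-105 - 382) = 395*((⅑)*(-433 + 918)/9) + √(-487) = 395*((⅑)*(⅑)*485) + I*√487 = 395*(485/81) + I*√487 = 191575/81 + I*√487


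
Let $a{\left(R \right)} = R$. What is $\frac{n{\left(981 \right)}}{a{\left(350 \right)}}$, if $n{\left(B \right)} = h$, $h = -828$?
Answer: $- \frac{414}{175} \approx -2.3657$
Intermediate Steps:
$n{\left(B \right)} = -828$
$\frac{n{\left(981 \right)}}{a{\left(350 \right)}} = - \frac{828}{350} = \left(-828\right) \frac{1}{350} = - \frac{414}{175}$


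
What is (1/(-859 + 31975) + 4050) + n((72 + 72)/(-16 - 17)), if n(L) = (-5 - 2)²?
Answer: 127544485/31116 ≈ 4099.0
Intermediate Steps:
n(L) = 49 (n(L) = (-7)² = 49)
(1/(-859 + 31975) + 4050) + n((72 + 72)/(-16 - 17)) = (1/(-859 + 31975) + 4050) + 49 = (1/31116 + 4050) + 49 = 126019801/31116 + 49 = 127544485/31116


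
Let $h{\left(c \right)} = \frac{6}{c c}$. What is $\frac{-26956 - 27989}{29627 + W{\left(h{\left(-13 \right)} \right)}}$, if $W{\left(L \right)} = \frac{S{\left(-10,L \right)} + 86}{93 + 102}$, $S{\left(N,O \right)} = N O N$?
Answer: $- \frac{1810712475}{976372919} \approx -1.8545$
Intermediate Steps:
$S{\left(N,O \right)} = O N^{2}$
$h{\left(c \right)} = \frac{6}{c^{2}}$
$W{\left(L \right)} = \frac{86}{195} + \frac{20 L}{39}$ ($W{\left(L \right)} = \frac{L \left(-10\right)^{2} + 86}{93 + 102} = \frac{L 100 + 86}{195} = \left(100 L + 86\right) \frac{1}{195} = \left(86 + 100 L\right) \frac{1}{195} = \frac{86}{195} + \frac{20 L}{39}$)
$\frac{-26956 - 27989}{29627 + W{\left(h{\left(-13 \right)} \right)}} = \frac{-26956 - 27989}{29627 + \left(\frac{86}{195} + \frac{20 \cdot \frac{6}{169}}{39}\right)} = - \frac{54945}{29627 + \left(\frac{86}{195} + \frac{20 \cdot 6 \cdot \frac{1}{169}}{39}\right)} = - \frac{54945}{29627 + \left(\frac{86}{195} + \frac{20}{39} \cdot \frac{6}{169}\right)} = - \frac{54945}{29627 + \left(\frac{86}{195} + \frac{40}{2197}\right)} = - \frac{54945}{29627 + \frac{15134}{32955}} = - \frac{54945}{\frac{976372919}{32955}} = \left(-54945\right) \frac{32955}{976372919} = - \frac{1810712475}{976372919}$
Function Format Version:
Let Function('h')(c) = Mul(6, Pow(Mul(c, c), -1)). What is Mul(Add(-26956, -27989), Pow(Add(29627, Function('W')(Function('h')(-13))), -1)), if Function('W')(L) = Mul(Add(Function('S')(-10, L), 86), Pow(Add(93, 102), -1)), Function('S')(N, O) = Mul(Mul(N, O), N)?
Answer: Rational(-1810712475, 976372919) ≈ -1.8545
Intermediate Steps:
Function('S')(N, O) = Mul(O, Pow(N, 2))
Function('h')(c) = Mul(6, Pow(c, -2)) (Function('h')(c) = Mul(6, Pow(Pow(c, 2), -1)) = Mul(6, Pow(c, -2)))
Function('W')(L) = Add(Rational(86, 195), Mul(Rational(20, 39), L)) (Function('W')(L) = Mul(Add(Mul(L, Pow(-10, 2)), 86), Pow(Add(93, 102), -1)) = Mul(Add(Mul(L, 100), 86), Pow(195, -1)) = Mul(Add(Mul(100, L), 86), Rational(1, 195)) = Mul(Add(86, Mul(100, L)), Rational(1, 195)) = Add(Rational(86, 195), Mul(Rational(20, 39), L)))
Mul(Add(-26956, -27989), Pow(Add(29627, Function('W')(Function('h')(-13))), -1)) = Mul(Add(-26956, -27989), Pow(Add(29627, Add(Rational(86, 195), Mul(Rational(20, 39), Mul(6, Pow(-13, -2))))), -1)) = Mul(-54945, Pow(Add(29627, Add(Rational(86, 195), Mul(Rational(20, 39), Mul(6, Rational(1, 169))))), -1)) = Mul(-54945, Pow(Add(29627, Add(Rational(86, 195), Mul(Rational(20, 39), Rational(6, 169)))), -1)) = Mul(-54945, Pow(Add(29627, Add(Rational(86, 195), Rational(40, 2197))), -1)) = Mul(-54945, Pow(Add(29627, Rational(15134, 32955)), -1)) = Mul(-54945, Pow(Rational(976372919, 32955), -1)) = Mul(-54945, Rational(32955, 976372919)) = Rational(-1810712475, 976372919)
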